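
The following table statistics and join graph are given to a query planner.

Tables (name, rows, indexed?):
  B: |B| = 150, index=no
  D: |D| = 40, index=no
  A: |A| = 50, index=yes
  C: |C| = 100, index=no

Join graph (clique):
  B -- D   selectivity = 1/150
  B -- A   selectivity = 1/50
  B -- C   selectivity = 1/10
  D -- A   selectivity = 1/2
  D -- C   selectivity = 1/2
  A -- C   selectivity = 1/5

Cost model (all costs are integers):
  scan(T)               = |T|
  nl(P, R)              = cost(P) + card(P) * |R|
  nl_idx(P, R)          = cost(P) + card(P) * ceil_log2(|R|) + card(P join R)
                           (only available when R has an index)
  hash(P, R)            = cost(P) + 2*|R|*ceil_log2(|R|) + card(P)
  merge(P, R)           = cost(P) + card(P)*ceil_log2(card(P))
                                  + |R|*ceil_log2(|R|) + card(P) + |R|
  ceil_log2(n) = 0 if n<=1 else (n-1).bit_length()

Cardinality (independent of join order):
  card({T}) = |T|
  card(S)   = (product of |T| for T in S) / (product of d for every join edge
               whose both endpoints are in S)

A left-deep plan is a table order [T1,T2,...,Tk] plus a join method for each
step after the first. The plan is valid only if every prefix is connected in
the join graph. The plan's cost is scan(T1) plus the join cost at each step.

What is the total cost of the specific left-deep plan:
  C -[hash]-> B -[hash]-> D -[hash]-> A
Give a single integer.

5380

step 1: scan C: cost=100, card=100
step 2: join B via hash
    card(P join B) = 100*150/(10) = 1500
    cost = 100 + 2*150*8 + 100 = 2600
step 3: join D via hash
    card(P join D) = 1500*40/(150*2) = 200
    cost = 2600 + 2*40*6 + 1500 = 4580
step 4: join A via hash
    card(P join A) = 200*50/(50*2*5) = 20
    cost = 4580 + 2*50*6 + 200 = 5380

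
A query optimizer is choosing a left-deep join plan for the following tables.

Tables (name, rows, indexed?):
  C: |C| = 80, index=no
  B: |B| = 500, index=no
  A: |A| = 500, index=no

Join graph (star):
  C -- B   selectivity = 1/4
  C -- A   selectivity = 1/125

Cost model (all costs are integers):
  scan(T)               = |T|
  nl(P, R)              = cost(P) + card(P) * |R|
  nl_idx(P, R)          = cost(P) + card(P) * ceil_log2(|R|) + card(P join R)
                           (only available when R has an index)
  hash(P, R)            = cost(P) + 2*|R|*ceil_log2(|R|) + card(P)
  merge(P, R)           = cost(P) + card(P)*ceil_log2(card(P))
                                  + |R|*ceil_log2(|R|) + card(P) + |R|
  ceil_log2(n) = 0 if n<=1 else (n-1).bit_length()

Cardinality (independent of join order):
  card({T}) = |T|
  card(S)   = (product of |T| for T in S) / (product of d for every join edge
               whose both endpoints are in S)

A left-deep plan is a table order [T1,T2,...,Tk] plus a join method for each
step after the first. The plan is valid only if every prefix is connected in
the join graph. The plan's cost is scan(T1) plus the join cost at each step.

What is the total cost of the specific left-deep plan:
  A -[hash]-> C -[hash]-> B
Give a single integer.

11440

step 1: scan A: cost=500, card=500
step 2: join C via hash
    card(P join C) = 500*80/(125) = 320
    cost = 500 + 2*80*7 + 500 = 2120
step 3: join B via hash
    card(P join B) = 320*500/(4) = 40000
    cost = 2120 + 2*500*9 + 320 = 11440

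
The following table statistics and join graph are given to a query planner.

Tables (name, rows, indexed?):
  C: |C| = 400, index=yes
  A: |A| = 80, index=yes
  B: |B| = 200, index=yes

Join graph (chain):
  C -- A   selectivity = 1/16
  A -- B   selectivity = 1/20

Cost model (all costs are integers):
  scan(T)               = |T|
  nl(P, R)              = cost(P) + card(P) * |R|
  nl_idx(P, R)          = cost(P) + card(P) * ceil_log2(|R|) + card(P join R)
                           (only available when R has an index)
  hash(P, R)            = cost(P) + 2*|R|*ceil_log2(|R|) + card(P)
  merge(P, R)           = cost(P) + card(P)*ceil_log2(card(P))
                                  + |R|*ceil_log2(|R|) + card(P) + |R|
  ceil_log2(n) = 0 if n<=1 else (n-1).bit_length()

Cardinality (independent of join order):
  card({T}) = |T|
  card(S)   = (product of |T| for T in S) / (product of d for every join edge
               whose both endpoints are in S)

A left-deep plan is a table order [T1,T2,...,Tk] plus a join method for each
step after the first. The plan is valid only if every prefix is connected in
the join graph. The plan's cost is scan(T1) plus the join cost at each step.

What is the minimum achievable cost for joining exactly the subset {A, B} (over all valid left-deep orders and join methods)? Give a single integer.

1520

Selinger DP over subsets of {A,B}:
  {A}: scan cost=80, card=80
  {B}: scan cost=200, card=200
  {AB}: card=800; try (B,nl_idx)→1520, (A,hash)→1520, (A,nl_idx)→2400, (B,merge)→2520, (A,merge)→2640, (B,hash)→3360 …(+2); best=1520 via (B,nl_idx)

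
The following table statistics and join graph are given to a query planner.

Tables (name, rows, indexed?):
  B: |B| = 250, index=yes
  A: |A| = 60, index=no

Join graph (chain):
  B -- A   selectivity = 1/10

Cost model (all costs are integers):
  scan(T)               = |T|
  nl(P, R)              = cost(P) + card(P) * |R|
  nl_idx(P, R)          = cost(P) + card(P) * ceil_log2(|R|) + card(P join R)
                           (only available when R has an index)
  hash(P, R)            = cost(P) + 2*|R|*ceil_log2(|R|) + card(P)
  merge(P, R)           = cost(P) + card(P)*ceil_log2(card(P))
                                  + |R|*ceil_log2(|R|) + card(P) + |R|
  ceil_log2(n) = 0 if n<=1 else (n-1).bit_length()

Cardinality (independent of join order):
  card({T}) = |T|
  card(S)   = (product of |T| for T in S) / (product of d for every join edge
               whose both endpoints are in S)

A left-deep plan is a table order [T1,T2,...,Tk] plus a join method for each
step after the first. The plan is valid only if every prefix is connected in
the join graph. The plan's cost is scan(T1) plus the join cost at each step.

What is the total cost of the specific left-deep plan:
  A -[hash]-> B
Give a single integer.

step 1: scan A: cost=60, card=60
step 2: join B via hash
    card(P join B) = 60*250/(10) = 1500
    cost = 60 + 2*250*8 + 60 = 4120

4120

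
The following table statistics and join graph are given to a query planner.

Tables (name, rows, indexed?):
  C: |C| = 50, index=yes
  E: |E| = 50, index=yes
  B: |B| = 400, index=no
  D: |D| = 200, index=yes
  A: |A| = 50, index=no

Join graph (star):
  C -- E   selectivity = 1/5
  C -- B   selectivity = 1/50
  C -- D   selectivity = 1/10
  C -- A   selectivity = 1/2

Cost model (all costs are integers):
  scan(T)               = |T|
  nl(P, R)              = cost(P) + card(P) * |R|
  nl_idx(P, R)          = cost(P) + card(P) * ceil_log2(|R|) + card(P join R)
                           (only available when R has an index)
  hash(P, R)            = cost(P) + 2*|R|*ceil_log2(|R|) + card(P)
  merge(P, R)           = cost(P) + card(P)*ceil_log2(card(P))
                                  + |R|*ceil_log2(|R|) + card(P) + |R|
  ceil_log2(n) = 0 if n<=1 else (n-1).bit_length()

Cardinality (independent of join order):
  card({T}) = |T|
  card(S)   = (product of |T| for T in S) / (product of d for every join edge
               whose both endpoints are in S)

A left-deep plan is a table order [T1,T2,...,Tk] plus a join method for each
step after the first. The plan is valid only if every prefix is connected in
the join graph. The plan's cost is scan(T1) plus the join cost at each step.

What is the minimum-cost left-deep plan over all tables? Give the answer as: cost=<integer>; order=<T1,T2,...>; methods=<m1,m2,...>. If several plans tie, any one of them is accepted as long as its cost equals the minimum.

cost=90200; order=B,C,E,D,A; methods=hash,hash,hash,hash

Selinger DP (subsets sized 1..n):
  {C}: scan cost=50, card=50
  {E}: scan cost=50, card=50
  {B}: scan cost=400, card=400
  {D}: scan cost=200, card=200
  {A}: scan cost=50, card=50
  {CE}: card=500; try (E,hash)→700, (C,hash)→700, (E,merge)→750, (C,merge)→750, (E,nl_idx)→850, (C,nl_idx)→850 …(+2); best=700 via (E,hash)
  {BC}: card=400; try (C,hash)→1400, (C,nl_idx)→3200, (B,merge)→4400, (C,merge)→4750, (B,hash)→7300, (B,nl)→20050 …(+1); best=1400 via (C,hash)
  {CD}: card=1000; try (C,hash)→1000, (D,nl_idx)→1450, (D,merge)→2200, (C,merge)→2350, (C,nl_idx)→2400, (D,hash)→3300 …(+2); best=1000 via (C,hash)
  {AC}: card=1250; try (C,hash)→700, (A,hash)→700, (C,merge)→750, (A,merge)→750, (C,nl_idx)→1600, (C,nl)→2550 …(+1); best=700 via (C,hash)
  {BCE}: card=4000; try (E,hash)→2400, (E,merge)→5750, (E,nl_idx)→7800, (B,hash)→8400, (B,merge)→9700, (E,nl)→21400 …(+1); best=2400 via (E,hash)
  {CDE}: card=10000; try (E,hash)→2600, (D,hash)→4400, (D,merge)→7500, (E,merge)→12350, (D,nl_idx)→14700, (E,nl_idx)→17000 …(+2); best=2600 via (E,hash)
  {ACE}: card=12500; try (A,hash)→1800, (E,hash)→2550, (A,merge)→6050, (E,merge)→16050, (E,nl_idx)→20700, (A,nl)→25700 …(+1); best=1800 via (A,hash)
  {BCD}: card=8000; try (D,hash)→5000, (D,merge)→7200, (B,hash)→9200, (D,nl_idx)→12600, (B,merge)→16000, (D,nl)→81400 …(+1); best=5000 via (D,hash)
  {ABC}: card=10000; try (A,hash)→2400, (A,merge)→5750, (B,hash)→9150, (B,merge)→19700, (A,nl)→21400, (B,nl)→500700; best=2400 via (A,hash)
  {ACD}: card=25000; try (A,hash)→2600, (D,hash)→5150, (A,merge)→12350, (D,merge)→17500, (D,nl_idx)→35700, (A,nl)→51000 …(+1); best=2600 via (A,hash)
  {BCDE}: card=80000; try (D,hash)→9600, (E,hash)→13600, (B,hash)→19800, (D,merge)→56200, (D,nl_idx)→114400, (E,merge)→117350 …(+5); best=9600 via (D,hash)
  {ABCE}: card=100000; try (A,hash)→7000, (E,hash)→13000, (B,hash)→21500, (A,merge)→54750, (E,merge)→152750, (E,nl_idx)→162400 …(+4); best=7000 via (A,hash)
  {ACDE}: card=250000; try (A,hash)→13200, (D,hash)→17500, (E,hash)→28200, (A,merge)→152950, (D,merge)→191100, (D,nl_idx)→351800 …(+5); best=13200 via (A,hash)
  {ABCD}: card=200000; try (A,hash)→13600, (D,hash)→15600, (B,hash)→34800, (A,merge)→117350, (D,merge)→154200, (D,nl_idx)→282400 …(+4); best=13600 via (A,hash)
  {ABCDE}: card=2000000; try (A,hash)→90200, (D,hash)→110200, (E,hash)→214200, (B,hash)→270400, (A,merge)→1449950, (D,merge)→1808800 …(+8); best=90200 via (A,hash)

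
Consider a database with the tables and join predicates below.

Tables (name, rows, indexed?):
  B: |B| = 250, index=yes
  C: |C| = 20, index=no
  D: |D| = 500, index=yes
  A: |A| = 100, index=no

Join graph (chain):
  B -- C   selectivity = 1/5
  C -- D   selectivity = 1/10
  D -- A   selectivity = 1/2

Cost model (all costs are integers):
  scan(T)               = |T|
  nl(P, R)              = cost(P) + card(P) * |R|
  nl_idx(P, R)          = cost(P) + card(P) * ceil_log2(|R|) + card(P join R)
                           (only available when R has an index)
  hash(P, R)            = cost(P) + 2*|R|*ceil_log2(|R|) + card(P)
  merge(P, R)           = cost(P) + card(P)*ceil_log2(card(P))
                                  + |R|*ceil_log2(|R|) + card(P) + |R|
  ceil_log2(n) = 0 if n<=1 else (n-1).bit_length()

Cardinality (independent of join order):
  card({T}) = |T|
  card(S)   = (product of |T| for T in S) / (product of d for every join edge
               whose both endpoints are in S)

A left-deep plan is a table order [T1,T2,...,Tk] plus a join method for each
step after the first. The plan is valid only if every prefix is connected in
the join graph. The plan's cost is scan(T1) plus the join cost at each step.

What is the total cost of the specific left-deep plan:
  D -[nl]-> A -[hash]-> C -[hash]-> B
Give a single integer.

129700

step 1: scan D: cost=500, card=500
step 2: join A via nl
    card(P join A) = 500*100/(2) = 25000
    cost = 500 + 500*100 = 50500
step 3: join C via hash
    card(P join C) = 25000*20/(10) = 50000
    cost = 50500 + 2*20*5 + 25000 = 75700
step 4: join B via hash
    card(P join B) = 50000*250/(5) = 2500000
    cost = 75700 + 2*250*8 + 50000 = 129700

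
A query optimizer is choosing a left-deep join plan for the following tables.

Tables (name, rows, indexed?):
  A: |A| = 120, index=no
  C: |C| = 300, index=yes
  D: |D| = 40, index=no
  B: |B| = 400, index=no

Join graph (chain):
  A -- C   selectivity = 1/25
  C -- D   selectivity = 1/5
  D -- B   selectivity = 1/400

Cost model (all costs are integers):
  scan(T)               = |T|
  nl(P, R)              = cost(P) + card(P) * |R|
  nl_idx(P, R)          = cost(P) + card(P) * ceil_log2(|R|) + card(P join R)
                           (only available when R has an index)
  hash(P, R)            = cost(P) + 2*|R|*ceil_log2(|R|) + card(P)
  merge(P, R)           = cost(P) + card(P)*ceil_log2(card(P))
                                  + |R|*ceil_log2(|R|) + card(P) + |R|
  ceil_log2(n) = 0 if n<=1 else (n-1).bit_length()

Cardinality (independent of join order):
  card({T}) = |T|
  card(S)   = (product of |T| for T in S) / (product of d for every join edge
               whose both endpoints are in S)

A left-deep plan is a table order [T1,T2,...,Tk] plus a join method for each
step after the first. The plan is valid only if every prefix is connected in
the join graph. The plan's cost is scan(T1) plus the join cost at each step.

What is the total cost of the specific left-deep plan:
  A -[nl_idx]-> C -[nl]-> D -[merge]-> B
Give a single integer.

237040

step 1: scan A: cost=120, card=120
step 2: join C via nl_idx
    card(P join C) = 120*300/(25) = 1440
    cost = 120 + 120*9 + 1440 = 2640
step 3: join D via nl
    card(P join D) = 1440*40/(5) = 11520
    cost = 2640 + 1440*40 = 60240
step 4: join B via merge
    card(P join B) = 11520*400/(400) = 11520
    cost = 60240 + 11520*14 + 400*9 + 11520 + 400 = 237040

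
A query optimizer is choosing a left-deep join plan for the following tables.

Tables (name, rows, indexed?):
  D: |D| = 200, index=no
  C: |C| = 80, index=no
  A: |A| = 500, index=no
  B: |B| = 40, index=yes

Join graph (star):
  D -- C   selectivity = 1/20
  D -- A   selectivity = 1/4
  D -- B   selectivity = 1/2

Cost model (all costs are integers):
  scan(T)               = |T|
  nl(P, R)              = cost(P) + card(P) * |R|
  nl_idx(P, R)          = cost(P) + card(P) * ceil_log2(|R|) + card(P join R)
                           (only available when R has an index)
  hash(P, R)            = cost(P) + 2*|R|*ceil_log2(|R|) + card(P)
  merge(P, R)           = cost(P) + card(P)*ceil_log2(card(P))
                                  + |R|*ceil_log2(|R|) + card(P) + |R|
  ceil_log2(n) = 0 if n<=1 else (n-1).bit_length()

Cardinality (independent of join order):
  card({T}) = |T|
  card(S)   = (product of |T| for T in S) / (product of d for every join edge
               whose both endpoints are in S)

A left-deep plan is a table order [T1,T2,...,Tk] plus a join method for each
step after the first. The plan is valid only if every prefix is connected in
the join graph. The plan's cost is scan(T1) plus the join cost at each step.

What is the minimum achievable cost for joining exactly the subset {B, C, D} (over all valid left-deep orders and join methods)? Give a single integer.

2800

Selinger DP over subsets of {B,C,D}:
  {D}: scan cost=200, card=200
  {C}: scan cost=80, card=80
  {B}: scan cost=40, card=40
  {CD}: card=800; try (C,hash)→1520, (D,merge)→2520, (C,merge)→2640, (D,hash)→3360, (D,nl)→16080, (C,nl)→16200; best=1520 via (C,hash)
  {BD}: card=4000; try (B,hash)→880, (D,merge)→2120, (B,merge)→2280, (D,hash)→3280, (B,nl_idx)→5400, (D,nl)→8040 …(+1); best=880 via (B,hash)
  {BCD}: card=16000; try (B,hash)→2800, (C,hash)→6000, (B,merge)→10600, (B,nl_idx)→22320, (B,nl)→33520, (C,merge)→53520 …(+1); best=2800 via (B,hash)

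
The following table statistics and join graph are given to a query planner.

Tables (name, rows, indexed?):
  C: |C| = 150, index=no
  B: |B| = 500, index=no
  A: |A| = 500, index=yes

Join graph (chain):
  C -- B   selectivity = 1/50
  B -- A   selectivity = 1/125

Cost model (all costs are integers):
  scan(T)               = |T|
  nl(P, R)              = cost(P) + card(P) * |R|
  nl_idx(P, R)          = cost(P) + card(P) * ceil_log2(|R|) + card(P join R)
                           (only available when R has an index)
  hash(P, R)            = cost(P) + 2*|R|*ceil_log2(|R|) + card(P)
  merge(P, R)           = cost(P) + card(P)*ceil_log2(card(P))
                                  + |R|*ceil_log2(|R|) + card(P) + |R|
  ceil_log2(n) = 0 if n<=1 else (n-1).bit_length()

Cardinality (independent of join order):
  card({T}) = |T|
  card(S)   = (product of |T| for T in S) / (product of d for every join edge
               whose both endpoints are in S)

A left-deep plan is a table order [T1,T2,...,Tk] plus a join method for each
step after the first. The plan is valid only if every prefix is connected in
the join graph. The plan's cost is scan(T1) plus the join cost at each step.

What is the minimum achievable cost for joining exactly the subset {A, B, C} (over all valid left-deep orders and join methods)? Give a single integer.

11400

Selinger DP over subsets of {A,B,C}:
  {C}: scan cost=150, card=150
  {B}: scan cost=500, card=500
  {A}: scan cost=500, card=500
  {BC}: card=1500; try (C,hash)→3400, (B,merge)→6500, (C,merge)→6850, (B,hash)→9300, (B,nl)→75150, (C,nl)→75500; best=3400 via (C,hash)
  {AB}: card=2000; try (A,nl_idx)→7000, (B,hash)→10000, (A,hash)→10000, (B,merge)→10500, (A,merge)→10500, (B,nl)→250500 …(+1); best=7000 via (A,nl_idx)
  {ABC}: card=6000; try (C,hash)→11400, (A,hash)→13900, (A,nl_idx)→22900, (A,merge)→26400, (C,merge)→32350, (C,nl)→307000 …(+1); best=11400 via (C,hash)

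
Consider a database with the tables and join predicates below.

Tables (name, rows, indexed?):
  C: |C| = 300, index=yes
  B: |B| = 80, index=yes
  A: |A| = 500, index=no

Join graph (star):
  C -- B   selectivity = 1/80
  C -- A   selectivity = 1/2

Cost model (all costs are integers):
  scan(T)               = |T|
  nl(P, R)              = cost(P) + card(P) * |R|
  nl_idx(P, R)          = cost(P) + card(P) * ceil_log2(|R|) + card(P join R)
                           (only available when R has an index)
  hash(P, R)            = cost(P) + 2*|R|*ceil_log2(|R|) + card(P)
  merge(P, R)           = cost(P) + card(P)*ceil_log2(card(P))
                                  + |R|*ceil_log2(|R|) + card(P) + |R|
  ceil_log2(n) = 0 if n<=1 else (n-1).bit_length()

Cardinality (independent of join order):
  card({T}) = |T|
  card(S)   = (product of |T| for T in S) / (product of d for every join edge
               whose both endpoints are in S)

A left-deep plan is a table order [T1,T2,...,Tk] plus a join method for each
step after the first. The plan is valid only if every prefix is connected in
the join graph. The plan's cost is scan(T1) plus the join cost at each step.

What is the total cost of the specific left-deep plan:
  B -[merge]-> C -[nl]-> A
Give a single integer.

step 1: scan B: cost=80, card=80
step 2: join C via merge
    card(P join C) = 80*300/(80) = 300
    cost = 80 + 80*7 + 300*9 + 80 + 300 = 3720
step 3: join A via nl
    card(P join A) = 300*500/(2) = 75000
    cost = 3720 + 300*500 = 153720

153720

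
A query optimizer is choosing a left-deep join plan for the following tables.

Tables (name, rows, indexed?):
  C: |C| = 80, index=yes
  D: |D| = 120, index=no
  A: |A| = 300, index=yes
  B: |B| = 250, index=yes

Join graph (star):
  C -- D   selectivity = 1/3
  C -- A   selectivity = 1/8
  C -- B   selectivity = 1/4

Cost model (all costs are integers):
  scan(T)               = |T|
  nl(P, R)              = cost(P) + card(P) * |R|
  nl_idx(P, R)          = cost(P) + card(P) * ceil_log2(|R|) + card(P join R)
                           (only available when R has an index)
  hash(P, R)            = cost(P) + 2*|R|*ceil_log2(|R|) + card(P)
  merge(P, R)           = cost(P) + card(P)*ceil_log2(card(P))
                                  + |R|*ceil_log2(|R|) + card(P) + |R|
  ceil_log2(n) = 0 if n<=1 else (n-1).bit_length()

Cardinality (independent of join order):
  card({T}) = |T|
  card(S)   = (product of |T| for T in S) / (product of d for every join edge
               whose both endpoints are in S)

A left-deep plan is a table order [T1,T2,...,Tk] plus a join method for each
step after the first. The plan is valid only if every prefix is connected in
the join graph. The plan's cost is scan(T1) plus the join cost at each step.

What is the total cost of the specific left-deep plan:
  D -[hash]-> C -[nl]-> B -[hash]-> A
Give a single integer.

1006760

step 1: scan D: cost=120, card=120
step 2: join C via hash
    card(P join C) = 120*80/(3) = 3200
    cost = 120 + 2*80*7 + 120 = 1360
step 3: join B via nl
    card(P join B) = 3200*250/(4) = 200000
    cost = 1360 + 3200*250 = 801360
step 4: join A via hash
    card(P join A) = 200000*300/(8) = 7500000
    cost = 801360 + 2*300*9 + 200000 = 1006760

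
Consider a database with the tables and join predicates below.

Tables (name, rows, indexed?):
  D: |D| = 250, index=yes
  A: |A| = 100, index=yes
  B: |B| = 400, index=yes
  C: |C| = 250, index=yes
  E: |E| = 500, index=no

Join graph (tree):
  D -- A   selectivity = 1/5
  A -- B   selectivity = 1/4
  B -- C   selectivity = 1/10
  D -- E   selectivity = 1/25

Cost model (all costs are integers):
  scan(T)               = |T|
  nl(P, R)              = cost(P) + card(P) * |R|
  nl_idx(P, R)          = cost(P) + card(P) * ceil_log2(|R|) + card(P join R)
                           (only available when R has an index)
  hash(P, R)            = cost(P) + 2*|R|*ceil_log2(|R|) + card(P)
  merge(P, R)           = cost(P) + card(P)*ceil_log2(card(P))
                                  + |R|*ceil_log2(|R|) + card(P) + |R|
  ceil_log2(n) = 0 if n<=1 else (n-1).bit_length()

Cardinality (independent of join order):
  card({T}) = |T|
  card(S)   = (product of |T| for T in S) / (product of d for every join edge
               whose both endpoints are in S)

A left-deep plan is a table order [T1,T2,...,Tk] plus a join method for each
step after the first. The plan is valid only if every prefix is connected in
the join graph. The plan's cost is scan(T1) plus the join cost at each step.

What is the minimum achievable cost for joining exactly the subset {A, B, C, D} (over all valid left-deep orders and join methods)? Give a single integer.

Selinger DP over subsets of {A,B,C,D}:
  {D}: scan cost=250, card=250
  {A}: scan cost=100, card=100
  {B}: scan cost=400, card=400
  {C}: scan cost=250, card=250
  {AD}: card=5000; try (A,hash)→1900, (D,merge)→3150, (A,merge)→3300, (D,hash)→4200, (D,nl_idx)→5900, (A,nl_idx)→7000 …(+2); best=1900 via (A,hash)
  {AB}: card=10000; try (A,hash)→2200, (B,merge)→4900, (A,merge)→5200, (B,hash)→7400, (B,nl_idx)→11000, (A,nl_idx)→13200 …(+2); best=2200 via (A,hash)
  {BC}: card=10000; try (C,hash)→4800, (B,merge)→6500, (C,merge)→6650, (B,hash)→7700, (B,nl_idx)→12500, (C,nl_idx)→13600 …(+2); best=4800 via (C,hash)
  {ABD}: card=500000; try (B,hash)→14100, (D,hash)→16200, (B,merge)→75900, (D,merge)→154450, (B,nl_idx)→546900, (D,nl_idx)→582200 …(+2); best=14100 via (B,hash)
  {ABC}: card=250000; try (C,hash)→16200, (A,hash)→16200, (C,merge)→154450, (A,merge)→155600, (A,nl_idx)→324800, (C,nl_idx)→332200 …(+2); best=16200 via (C,hash)
  {ABCD}: card=12500000; try (D,hash)→270200, (C,hash)→518100, (D,merge)→4768450, (C,merge)→10016350, (D,nl_idx)→14516200, (C,nl_idx)→16514100 …(+2); best=270200 via (D,hash)

270200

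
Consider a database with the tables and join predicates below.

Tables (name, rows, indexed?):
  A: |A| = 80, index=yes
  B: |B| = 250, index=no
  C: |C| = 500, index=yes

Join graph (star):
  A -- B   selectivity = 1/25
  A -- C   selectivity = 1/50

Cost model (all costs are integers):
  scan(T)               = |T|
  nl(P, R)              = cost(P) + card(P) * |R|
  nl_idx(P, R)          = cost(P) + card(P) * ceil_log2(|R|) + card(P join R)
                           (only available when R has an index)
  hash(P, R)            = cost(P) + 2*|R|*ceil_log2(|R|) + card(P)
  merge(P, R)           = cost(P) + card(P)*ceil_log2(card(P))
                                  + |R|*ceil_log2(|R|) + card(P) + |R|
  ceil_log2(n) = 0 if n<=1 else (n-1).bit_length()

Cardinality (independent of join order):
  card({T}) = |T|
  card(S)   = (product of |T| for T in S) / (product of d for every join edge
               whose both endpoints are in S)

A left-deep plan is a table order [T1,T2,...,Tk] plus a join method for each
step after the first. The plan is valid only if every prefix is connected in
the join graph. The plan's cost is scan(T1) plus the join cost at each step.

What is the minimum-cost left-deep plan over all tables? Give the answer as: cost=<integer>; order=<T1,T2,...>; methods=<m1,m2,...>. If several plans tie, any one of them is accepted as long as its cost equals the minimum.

cost=6400; order=A,C,B; methods=nl_idx,hash

Selinger DP (subsets sized 1..n):
  {A}: scan cost=80, card=80
  {B}: scan cost=250, card=250
  {C}: scan cost=500, card=500
  {AB}: card=800; try (A,hash)→1620, (A,nl_idx)→2800, (B,merge)→2970, (A,merge)→3140, (B,hash)→4160, (B,nl)→20080 …(+1); best=1620 via (A,hash)
  {AC}: card=800; try (C,nl_idx)→1600, (A,hash)→2120, (A,nl_idx)→4800, (C,merge)→5720, (A,merge)→6140, (C,hash)→9160 …(+2); best=1600 via (C,nl_idx)
  {ABC}: card=8000; try (B,hash)→6400, (C,hash)→11420, (B,merge)→12650, (C,merge)→15420, (C,nl_idx)→16820, (B,nl)→201600 …(+1); best=6400 via (B,hash)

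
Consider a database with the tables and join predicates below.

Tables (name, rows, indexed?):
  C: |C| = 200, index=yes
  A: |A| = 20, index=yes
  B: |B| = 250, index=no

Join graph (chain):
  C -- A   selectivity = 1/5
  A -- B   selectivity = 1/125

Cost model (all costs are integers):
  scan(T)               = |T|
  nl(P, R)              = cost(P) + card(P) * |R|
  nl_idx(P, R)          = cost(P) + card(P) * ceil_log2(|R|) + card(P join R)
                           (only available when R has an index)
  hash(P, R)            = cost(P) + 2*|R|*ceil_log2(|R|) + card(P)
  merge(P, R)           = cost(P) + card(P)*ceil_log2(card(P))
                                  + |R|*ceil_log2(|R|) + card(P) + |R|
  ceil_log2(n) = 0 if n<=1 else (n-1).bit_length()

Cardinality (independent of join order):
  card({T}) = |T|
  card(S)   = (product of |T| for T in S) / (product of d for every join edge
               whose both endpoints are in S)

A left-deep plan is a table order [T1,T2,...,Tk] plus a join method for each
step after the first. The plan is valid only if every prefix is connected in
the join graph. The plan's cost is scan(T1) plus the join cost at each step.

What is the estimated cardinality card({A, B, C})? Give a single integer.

Tables in S: A(20), B(250), C(200)
Edges inside S: C-A(d=5), A-B(d=125)
numerator = 20 * 250 * 200 = 1000000
denominator = 5 * 125 = 625
card(S) = 1000000 / 625 = 1600

1600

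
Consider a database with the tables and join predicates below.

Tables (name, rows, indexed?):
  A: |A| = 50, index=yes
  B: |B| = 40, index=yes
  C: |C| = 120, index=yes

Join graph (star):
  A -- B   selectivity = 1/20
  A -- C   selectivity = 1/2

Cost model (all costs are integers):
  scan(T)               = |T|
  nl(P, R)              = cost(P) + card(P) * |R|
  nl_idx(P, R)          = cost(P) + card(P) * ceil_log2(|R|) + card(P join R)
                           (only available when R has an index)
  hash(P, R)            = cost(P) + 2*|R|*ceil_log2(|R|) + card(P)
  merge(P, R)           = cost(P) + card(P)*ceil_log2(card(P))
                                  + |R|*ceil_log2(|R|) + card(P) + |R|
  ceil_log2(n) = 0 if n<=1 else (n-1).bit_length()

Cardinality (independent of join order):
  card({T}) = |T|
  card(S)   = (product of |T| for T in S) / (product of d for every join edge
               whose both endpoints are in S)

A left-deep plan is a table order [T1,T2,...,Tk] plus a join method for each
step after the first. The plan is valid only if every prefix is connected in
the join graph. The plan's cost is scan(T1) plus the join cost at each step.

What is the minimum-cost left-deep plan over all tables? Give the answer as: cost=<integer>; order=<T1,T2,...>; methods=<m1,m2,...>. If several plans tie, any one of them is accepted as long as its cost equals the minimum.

cost=2140; order=B,A,C; methods=nl_idx,merge

Selinger DP (subsets sized 1..n):
  {A}: scan cost=50, card=50
  {B}: scan cost=40, card=40
  {C}: scan cost=120, card=120
  {AB}: card=100; try (A,nl_idx)→380, (B,nl_idx)→450, (B,hash)→580, (A,merge)→670, (B,merge)→680, (A,hash)→680 …(+2); best=380 via (A,nl_idx)
  {AC}: card=3000; try (A,hash)→840, (C,merge)→1360, (A,merge)→1430, (C,hash)→1780, (C,nl_idx)→3400, (A,nl_idx)→3840 …(+2); best=840 via (A,hash)
  {ABC}: card=6000; try (C,merge)→2140, (C,hash)→2160, (B,hash)→4320, (C,nl_idx)→7080, (C,nl)→12380, (B,nl_idx)→24840 …(+2); best=2140 via (C,merge)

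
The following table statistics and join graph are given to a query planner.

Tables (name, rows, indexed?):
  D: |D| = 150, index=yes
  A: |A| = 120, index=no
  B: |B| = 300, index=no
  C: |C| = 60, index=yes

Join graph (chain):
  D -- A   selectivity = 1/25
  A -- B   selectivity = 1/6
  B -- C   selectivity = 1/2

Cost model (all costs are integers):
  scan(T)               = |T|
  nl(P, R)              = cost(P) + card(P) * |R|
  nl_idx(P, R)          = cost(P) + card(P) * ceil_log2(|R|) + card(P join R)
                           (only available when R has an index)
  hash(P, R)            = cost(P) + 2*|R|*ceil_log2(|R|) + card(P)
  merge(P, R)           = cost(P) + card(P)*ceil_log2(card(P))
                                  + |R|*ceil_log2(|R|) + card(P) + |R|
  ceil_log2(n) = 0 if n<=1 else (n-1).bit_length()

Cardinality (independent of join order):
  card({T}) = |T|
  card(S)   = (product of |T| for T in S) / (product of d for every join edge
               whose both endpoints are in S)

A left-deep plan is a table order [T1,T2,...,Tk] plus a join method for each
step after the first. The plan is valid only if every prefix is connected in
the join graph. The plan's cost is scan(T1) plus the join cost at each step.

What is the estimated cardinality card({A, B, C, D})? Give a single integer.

1080000

Tables in S: A(120), B(300), C(60), D(150)
Edges inside S: D-A(d=25), A-B(d=6), B-C(d=2)
numerator = 120 * 300 * 60 * 150 = 324000000
denominator = 25 * 6 * 2 = 300
card(S) = 324000000 / 300 = 1080000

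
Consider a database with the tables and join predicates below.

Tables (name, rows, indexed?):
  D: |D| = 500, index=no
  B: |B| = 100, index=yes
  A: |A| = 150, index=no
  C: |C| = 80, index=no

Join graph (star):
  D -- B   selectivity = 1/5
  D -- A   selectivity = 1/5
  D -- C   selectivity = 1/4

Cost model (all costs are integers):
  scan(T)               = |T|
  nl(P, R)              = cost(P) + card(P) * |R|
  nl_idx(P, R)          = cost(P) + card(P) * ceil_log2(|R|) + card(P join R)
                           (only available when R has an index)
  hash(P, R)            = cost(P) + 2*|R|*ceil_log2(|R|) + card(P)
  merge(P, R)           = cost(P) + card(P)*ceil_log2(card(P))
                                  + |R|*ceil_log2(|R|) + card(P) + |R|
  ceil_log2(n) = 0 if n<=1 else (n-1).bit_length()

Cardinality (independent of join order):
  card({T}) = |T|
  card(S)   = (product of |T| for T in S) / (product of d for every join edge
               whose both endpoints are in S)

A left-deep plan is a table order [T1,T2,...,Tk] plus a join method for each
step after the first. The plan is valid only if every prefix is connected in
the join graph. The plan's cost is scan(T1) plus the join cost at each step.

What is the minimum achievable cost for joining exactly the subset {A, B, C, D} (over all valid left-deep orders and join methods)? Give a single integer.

215920

Selinger DP over subsets of {A,B,C,D}:
  {D}: scan cost=500, card=500
  {B}: scan cost=100, card=100
  {A}: scan cost=150, card=150
  {C}: scan cost=80, card=80
  {BD}: card=10000; try (B,hash)→2400, (D,merge)→5900, (B,merge)→6300, (D,hash)→9200, (B,nl_idx)→14000, (D,nl)→50100 …(+1); best=2400 via (B,hash)
  {AD}: card=15000; try (A,hash)→3400, (D,merge)→6500, (A,merge)→6850, (D,hash)→9300, (D,nl)→75150, (A,nl)→75500; best=3400 via (A,hash)
  {CD}: card=10000; try (C,hash)→2120, (D,merge)→5720, (C,merge)→6140, (D,hash)→9160, (D,nl)→40080, (C,nl)→40500; best=2120 via (C,hash)
  {ABD}: card=300000; try (A,hash)→14800, (B,hash)→19800, (A,merge)→153750, (B,merge)→229200, (B,nl_idx)→408400, (A,nl)→1502400 …(+1); best=14800 via (A,hash)
  {BCD}: card=200000; try (C,hash)→13520, (B,hash)→13520, (B,merge)→152920, (C,merge)→153040, (B,nl_idx)→272120, (C,nl)→802400 …(+1); best=13520 via (C,hash)
  {ACD}: card=300000; try (A,hash)→14520, (C,hash)→19520, (A,merge)→153470, (C,merge)→229040, (C,nl)→1203400, (A,nl)→1502120; best=14520 via (A,hash)
  {ABCD}: card=6000000; try (A,hash)→215920, (C,hash)→315920, (B,hash)→315920, (A,merge)→3814870, (B,merge)→6015320, (C,merge)→6015440 …(+4); best=215920 via (A,hash)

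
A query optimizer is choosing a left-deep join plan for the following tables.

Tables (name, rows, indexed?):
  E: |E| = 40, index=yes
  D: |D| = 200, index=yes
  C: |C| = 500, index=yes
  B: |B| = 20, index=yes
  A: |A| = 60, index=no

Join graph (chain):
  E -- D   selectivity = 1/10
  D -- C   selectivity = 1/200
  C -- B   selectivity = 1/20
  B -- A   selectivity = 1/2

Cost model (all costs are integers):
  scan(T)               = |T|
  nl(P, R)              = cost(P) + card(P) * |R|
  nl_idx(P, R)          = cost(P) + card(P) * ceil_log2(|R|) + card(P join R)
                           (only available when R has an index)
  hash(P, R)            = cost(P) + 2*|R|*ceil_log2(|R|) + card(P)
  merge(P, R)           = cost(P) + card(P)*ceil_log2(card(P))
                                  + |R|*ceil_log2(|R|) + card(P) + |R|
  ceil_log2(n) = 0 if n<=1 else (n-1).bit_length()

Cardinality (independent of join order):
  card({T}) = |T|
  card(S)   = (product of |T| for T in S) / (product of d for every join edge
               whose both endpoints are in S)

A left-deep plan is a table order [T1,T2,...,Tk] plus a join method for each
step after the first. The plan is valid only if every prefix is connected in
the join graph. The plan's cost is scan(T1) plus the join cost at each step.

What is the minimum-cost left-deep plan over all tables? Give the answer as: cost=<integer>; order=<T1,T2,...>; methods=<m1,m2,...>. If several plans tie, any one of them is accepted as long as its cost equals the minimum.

Selinger DP (subsets sized 1..n):
  {E}: scan cost=40, card=40
  {D}: scan cost=200, card=200
  {C}: scan cost=500, card=500
  {B}: scan cost=20, card=20
  {A}: scan cost=60, card=60
  {DE}: card=800; try (E,hash)→880, (D,nl_idx)→1160, (D,merge)→2120, (E,nl_idx)→2200, (E,merge)→2280, (D,hash)→3280 …(+2); best=880 via (E,hash)
  {CD}: card=500; try (C,nl_idx)→2500, (D,hash)→4200, (D,nl_idx)→5000, (C,merge)→7000, (D,merge)→7300, (C,hash)→9400 …(+2); best=2500 via (C,nl_idx)
  {BC}: card=500; try (C,nl_idx)→700, (B,hash)→1200, (B,nl_idx)→3500, (C,merge)→5140, (B,merge)→5620, (C,hash)→9040 …(+2); best=700 via (C,nl_idx)
  {AB}: card=600; try (B,hash)→320, (A,merge)→560, (B,merge)→600, (A,hash)→760, (B,nl_idx)→960, (A,nl)→1220 …(+1); best=320 via (B,hash)
  {CDE}: card=2000; try (E,hash)→3480, (E,nl_idx)→7500, (E,merge)→7780, (C,nl_idx)→10080, (C,hash)→10680, (C,merge)→14680 …(+2); best=3480 via (E,hash)
  {BCD}: card=500; try (B,hash)→3200, (D,hash)→4400, (D,nl_idx)→5200, (B,nl_idx)→5500, (D,merge)→7500, (B,merge)→7620 …(+2); best=3200 via (B,hash)
  {ABC}: card=15000; try (A,hash)→1920, (A,merge)→6120, (C,hash)→9920, (C,merge)→11920, (C,nl_idx)→20720, (A,nl)→30700 …(+1); best=1920 via (A,hash)
  {BCDE}: card=2000; try (E,hash)→4180, (B,hash)→5680, (E,nl_idx)→8200, (E,merge)→8480, (B,nl_idx)→15480, (E,nl)→23200 …(+2); best=4180 via (E,hash)
  {ABCD}: card=15000; try (A,hash)→4420, (A,merge)→8620, (D,hash)→20120, (A,nl)→33200, (D,nl_idx)→136920, (D,merge)→228720 …(+1); best=4420 via (A,hash)
  {ABCDE}: card=60000; try (A,hash)→6900, (E,hash)→19900, (A,merge)→28600, (A,nl)→124180, (E,nl_idx)→154420, (E,merge)→229700 …(+1); best=6900 via (A,hash)

cost=6900; order=D,C,B,E,A; methods=nl_idx,hash,hash,hash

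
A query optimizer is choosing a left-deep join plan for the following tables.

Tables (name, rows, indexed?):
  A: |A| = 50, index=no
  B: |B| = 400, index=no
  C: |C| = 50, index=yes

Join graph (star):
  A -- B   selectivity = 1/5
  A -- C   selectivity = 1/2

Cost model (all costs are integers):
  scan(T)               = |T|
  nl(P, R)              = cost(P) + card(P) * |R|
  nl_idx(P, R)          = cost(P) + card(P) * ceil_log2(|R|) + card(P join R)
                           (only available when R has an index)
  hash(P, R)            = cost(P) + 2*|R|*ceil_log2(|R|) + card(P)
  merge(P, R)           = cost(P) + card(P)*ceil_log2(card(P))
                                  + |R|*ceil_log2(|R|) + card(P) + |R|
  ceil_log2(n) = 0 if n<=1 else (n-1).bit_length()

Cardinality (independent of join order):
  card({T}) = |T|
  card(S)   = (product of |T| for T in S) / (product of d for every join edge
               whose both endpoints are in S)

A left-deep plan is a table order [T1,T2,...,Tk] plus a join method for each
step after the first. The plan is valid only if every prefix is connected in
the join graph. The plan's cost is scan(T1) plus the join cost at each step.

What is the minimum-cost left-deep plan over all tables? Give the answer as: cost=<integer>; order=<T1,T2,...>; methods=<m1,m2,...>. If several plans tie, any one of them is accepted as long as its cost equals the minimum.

Selinger DP (subsets sized 1..n):
  {A}: scan cost=50, card=50
  {B}: scan cost=400, card=400
  {C}: scan cost=50, card=50
  {AB}: card=4000; try (A,hash)→1400, (B,merge)→4400, (A,merge)→4750, (B,hash)→7300, (B,nl)→20050, (A,nl)→20400; best=1400 via (A,hash)
  {AC}: card=1250; try (C,hash)→700, (A,hash)→700, (C,merge)→750, (A,merge)→750, (C,nl_idx)→1600, (C,nl)→2550 …(+1); best=700 via (C,hash)
  {ABC}: card=100000; try (C,hash)→6000, (B,hash)→9150, (B,merge)→19700, (C,merge)→53750, (C,nl_idx)→125400, (C,nl)→201400 …(+1); best=6000 via (C,hash)

cost=6000; order=B,A,C; methods=hash,hash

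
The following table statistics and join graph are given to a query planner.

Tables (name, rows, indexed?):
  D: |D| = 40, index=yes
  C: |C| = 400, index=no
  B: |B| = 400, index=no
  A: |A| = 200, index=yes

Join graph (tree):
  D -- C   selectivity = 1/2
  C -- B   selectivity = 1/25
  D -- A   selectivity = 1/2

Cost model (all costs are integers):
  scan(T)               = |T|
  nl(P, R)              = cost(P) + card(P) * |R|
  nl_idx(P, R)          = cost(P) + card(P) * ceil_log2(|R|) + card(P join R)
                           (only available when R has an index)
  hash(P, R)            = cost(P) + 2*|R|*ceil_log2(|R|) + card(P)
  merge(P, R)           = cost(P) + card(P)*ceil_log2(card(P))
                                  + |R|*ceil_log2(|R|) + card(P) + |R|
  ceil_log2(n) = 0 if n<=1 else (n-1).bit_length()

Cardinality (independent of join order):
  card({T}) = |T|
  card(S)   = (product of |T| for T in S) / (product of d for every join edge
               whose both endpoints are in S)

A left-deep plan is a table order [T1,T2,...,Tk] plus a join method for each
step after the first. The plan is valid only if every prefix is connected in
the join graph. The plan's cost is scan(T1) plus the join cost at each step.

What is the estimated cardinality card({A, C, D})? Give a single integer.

Tables in S: A(200), C(400), D(40)
Edges inside S: D-C(d=2), D-A(d=2)
numerator = 200 * 400 * 40 = 3200000
denominator = 2 * 2 = 4
card(S) = 3200000 / 4 = 800000

800000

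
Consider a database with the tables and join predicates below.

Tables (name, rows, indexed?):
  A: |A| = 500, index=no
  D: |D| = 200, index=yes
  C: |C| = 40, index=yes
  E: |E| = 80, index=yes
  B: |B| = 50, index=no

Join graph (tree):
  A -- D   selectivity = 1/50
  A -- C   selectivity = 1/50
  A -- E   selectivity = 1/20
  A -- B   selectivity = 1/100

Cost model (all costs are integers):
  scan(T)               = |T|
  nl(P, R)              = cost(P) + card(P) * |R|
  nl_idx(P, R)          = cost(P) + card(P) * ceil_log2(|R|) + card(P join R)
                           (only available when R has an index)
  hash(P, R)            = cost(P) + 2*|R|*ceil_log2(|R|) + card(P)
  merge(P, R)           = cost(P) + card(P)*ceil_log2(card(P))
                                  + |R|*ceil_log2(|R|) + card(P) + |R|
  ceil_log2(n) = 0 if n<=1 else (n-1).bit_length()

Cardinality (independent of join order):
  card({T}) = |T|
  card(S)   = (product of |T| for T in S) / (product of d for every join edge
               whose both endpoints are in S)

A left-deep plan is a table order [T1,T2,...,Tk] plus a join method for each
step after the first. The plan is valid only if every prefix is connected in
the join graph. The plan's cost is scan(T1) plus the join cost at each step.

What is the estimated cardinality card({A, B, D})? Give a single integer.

1000

Tables in S: A(500), B(50), D(200)
Edges inside S: A-D(d=50), A-B(d=100)
numerator = 500 * 50 * 200 = 5000000
denominator = 50 * 100 = 5000
card(S) = 5000000 / 5000 = 1000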